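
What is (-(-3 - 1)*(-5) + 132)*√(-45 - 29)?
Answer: 112*I*√74 ≈ 963.46*I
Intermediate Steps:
(-(-3 - 1)*(-5) + 132)*√(-45 - 29) = (-(-4)*(-5) + 132)*√(-74) = (-1*20 + 132)*(I*√74) = (-20 + 132)*(I*√74) = 112*(I*√74) = 112*I*√74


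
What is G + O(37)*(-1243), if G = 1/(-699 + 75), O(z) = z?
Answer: -28698385/624 ≈ -45991.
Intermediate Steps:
G = -1/624 (G = 1/(-624) = -1/624 ≈ -0.0016026)
G + O(37)*(-1243) = -1/624 + 37*(-1243) = -1/624 - 45991 = -28698385/624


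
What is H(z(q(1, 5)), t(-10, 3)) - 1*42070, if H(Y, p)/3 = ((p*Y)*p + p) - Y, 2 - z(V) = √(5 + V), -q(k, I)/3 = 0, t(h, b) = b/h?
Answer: -1051909/25 + 273*√5/100 ≈ -42070.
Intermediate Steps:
q(k, I) = 0 (q(k, I) = -3*0 = 0)
z(V) = 2 - √(5 + V)
H(Y, p) = -3*Y + 3*p + 3*Y*p² (H(Y, p) = 3*(((p*Y)*p + p) - Y) = 3*(((Y*p)*p + p) - Y) = 3*((Y*p² + p) - Y) = 3*((p + Y*p²) - Y) = 3*(p - Y + Y*p²) = -3*Y + 3*p + 3*Y*p²)
H(z(q(1, 5)), t(-10, 3)) - 1*42070 = (-3*(2 - √(5 + 0)) + 3*(3/(-10)) + 3*(2 - √(5 + 0))*(3/(-10))²) - 1*42070 = (-3*(2 - √5) + 3*(3*(-⅒)) + 3*(2 - √5)*(3*(-⅒))²) - 42070 = ((-6 + 3*√5) + 3*(-3/10) + 3*(2 - √5)*(-3/10)²) - 42070 = ((-6 + 3*√5) - 9/10 + 3*(2 - √5)*(9/100)) - 42070 = ((-6 + 3*√5) - 9/10 + (27/50 - 27*√5/100)) - 42070 = (-159/25 + 273*√5/100) - 42070 = -1051909/25 + 273*√5/100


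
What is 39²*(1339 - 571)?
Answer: 1168128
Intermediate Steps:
39²*(1339 - 571) = 1521*768 = 1168128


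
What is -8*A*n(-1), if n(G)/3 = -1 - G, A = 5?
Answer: 0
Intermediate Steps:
n(G) = -3 - 3*G (n(G) = 3*(-1 - G) = -3 - 3*G)
-8*A*n(-1) = -40*(-3 - 3*(-1)) = -40*(-3 + 3) = -40*0 = -8*0 = 0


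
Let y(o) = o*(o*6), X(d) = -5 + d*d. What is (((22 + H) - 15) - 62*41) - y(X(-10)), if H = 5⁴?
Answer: -56060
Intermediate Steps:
X(d) = -5 + d²
H = 625
y(o) = 6*o² (y(o) = o*(6*o) = 6*o²)
(((22 + H) - 15) - 62*41) - y(X(-10)) = (((22 + 625) - 15) - 62*41) - 6*(-5 + (-10)²)² = ((647 - 15) - 2542) - 6*(-5 + 100)² = (632 - 2542) - 6*95² = -1910 - 6*9025 = -1910 - 1*54150 = -1910 - 54150 = -56060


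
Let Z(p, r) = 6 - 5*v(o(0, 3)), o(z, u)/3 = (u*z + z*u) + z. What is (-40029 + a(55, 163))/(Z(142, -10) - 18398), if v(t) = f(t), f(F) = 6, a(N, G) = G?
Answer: 19933/9211 ≈ 2.1640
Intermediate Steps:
o(z, u) = 3*z + 6*u*z (o(z, u) = 3*((u*z + z*u) + z) = 3*((u*z + u*z) + z) = 3*(2*u*z + z) = 3*(z + 2*u*z) = 3*z + 6*u*z)
v(t) = 6
Z(p, r) = -24 (Z(p, r) = 6 - 5*6 = 6 - 30 = -24)
(-40029 + a(55, 163))/(Z(142, -10) - 18398) = (-40029 + 163)/(-24 - 18398) = -39866/(-18422) = -39866*(-1/18422) = 19933/9211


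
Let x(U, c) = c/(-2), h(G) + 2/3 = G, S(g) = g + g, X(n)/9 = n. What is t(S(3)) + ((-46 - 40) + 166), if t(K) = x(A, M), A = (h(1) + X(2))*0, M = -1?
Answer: 161/2 ≈ 80.500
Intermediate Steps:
X(n) = 9*n
S(g) = 2*g
h(G) = -⅔ + G
A = 0 (A = ((-⅔ + 1) + 9*2)*0 = (⅓ + 18)*0 = (55/3)*0 = 0)
x(U, c) = -c/2 (x(U, c) = c*(-½) = -c/2)
t(K) = ½ (t(K) = -½*(-1) = ½)
t(S(3)) + ((-46 - 40) + 166) = ½ + ((-46 - 40) + 166) = ½ + (-86 + 166) = ½ + 80 = 161/2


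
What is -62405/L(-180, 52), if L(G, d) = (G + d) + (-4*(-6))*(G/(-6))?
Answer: -62405/592 ≈ -105.41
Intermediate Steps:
L(G, d) = d - 3*G (L(G, d) = (G + d) + 24*(G*(-1/6)) = (G + d) + 24*(-G/6) = (G + d) - 4*G = d - 3*G)
-62405/L(-180, 52) = -62405/(52 - 3*(-180)) = -62405/(52 + 540) = -62405/592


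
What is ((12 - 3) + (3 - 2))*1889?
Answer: 18890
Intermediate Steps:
((12 - 3) + (3 - 2))*1889 = (9 + 1)*1889 = 10*1889 = 18890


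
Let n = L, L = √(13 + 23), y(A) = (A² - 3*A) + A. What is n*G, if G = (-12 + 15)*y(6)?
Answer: 432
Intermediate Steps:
y(A) = A² - 2*A
L = 6 (L = √36 = 6)
n = 6
G = 72 (G = (-12 + 15)*(6*(-2 + 6)) = 3*(6*4) = 3*24 = 72)
n*G = 6*72 = 432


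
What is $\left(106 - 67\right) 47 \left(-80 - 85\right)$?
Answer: $-302445$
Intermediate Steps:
$\left(106 - 67\right) 47 \left(-80 - 85\right) = 39 \cdot 47 \left(-80 - 85\right) = 1833 \left(-165\right) = -302445$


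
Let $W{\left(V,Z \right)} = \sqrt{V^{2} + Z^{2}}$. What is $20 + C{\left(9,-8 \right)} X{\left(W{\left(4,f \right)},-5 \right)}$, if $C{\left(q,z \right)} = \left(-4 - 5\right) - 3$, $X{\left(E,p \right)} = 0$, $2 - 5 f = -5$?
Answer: $20$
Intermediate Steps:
$f = \frac{7}{5}$ ($f = \frac{2}{5} - -1 = \frac{2}{5} + 1 = \frac{7}{5} \approx 1.4$)
$C{\left(q,z \right)} = -12$ ($C{\left(q,z \right)} = -9 - 3 = -12$)
$20 + C{\left(9,-8 \right)} X{\left(W{\left(4,f \right)},-5 \right)} = 20 - 0 = 20 + 0 = 20$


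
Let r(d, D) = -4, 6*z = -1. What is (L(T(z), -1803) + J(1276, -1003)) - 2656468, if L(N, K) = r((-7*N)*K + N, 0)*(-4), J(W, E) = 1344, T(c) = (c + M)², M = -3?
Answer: -2655108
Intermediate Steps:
z = -⅙ (z = (⅙)*(-1) = -⅙ ≈ -0.16667)
T(c) = (-3 + c)² (T(c) = (c - 3)² = (-3 + c)²)
L(N, K) = 16 (L(N, K) = -4*(-4) = 16)
(L(T(z), -1803) + J(1276, -1003)) - 2656468 = (16 + 1344) - 2656468 = 1360 - 2656468 = -2655108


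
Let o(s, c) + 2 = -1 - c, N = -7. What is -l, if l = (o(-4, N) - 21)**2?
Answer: -289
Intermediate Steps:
o(s, c) = -3 - c (o(s, c) = -2 + (-1 - c) = -3 - c)
l = 289 (l = ((-3 - 1*(-7)) - 21)**2 = ((-3 + 7) - 21)**2 = (4 - 21)**2 = (-17)**2 = 289)
-l = -1*289 = -289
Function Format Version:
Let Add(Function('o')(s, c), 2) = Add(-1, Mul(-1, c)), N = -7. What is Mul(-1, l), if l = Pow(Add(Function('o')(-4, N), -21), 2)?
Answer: -289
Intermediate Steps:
Function('o')(s, c) = Add(-3, Mul(-1, c)) (Function('o')(s, c) = Add(-2, Add(-1, Mul(-1, c))) = Add(-3, Mul(-1, c)))
l = 289 (l = Pow(Add(Add(-3, Mul(-1, -7)), -21), 2) = Pow(Add(Add(-3, 7), -21), 2) = Pow(Add(4, -21), 2) = Pow(-17, 2) = 289)
Mul(-1, l) = Mul(-1, 289) = -289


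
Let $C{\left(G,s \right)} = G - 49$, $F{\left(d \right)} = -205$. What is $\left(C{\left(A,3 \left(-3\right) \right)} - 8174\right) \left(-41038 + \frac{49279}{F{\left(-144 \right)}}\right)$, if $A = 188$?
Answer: $\frac{13598544883}{41} \approx 3.3167 \cdot 10^{8}$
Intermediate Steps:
$C{\left(G,s \right)} = -49 + G$ ($C{\left(G,s \right)} = G - 49 = -49 + G$)
$\left(C{\left(A,3 \left(-3\right) \right)} - 8174\right) \left(-41038 + \frac{49279}{F{\left(-144 \right)}}\right) = \left(\left(-49 + 188\right) - 8174\right) \left(-41038 + \frac{49279}{-205}\right) = \left(139 - 8174\right) \left(-41038 + 49279 \left(- \frac{1}{205}\right)\right) = - 8035 \left(-41038 - \frac{49279}{205}\right) = \left(-8035\right) \left(- \frac{8462069}{205}\right) = \frac{13598544883}{41}$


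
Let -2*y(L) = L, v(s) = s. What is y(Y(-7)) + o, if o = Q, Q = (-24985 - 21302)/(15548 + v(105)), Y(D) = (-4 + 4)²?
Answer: -46287/15653 ≈ -2.9571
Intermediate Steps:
Y(D) = 0 (Y(D) = 0² = 0)
y(L) = -L/2
Q = -46287/15653 (Q = (-24985 - 21302)/(15548 + 105) = -46287/15653 ≈ -2.9571)
o = -46287/15653 ≈ -2.9571
y(Y(-7)) + o = -½*0 - 46287/15653 = 0 - 46287/15653 = -46287/15653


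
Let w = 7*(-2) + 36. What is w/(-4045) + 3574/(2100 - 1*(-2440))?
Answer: 287139/367286 ≈ 0.78179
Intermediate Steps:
w = 22 (w = -14 + 36 = 22)
w/(-4045) + 3574/(2100 - 1*(-2440)) = 22/(-4045) + 3574/(2100 - 1*(-2440)) = 22*(-1/4045) + 3574/(2100 + 2440) = -22/4045 + 3574/4540 = -22/4045 + 3574*(1/4540) = -22/4045 + 1787/2270 = 287139/367286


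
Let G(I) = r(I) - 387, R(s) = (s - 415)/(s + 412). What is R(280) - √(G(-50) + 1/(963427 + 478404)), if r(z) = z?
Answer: -135/692 - I*√908469086987326/1441831 ≈ -0.19509 - 20.905*I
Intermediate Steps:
R(s) = (-415 + s)/(412 + s)
G(I) = -387 + I (G(I) = I - 387 = -387 + I)
R(280) - √(G(-50) + 1/(963427 + 478404)) = (-415 + 280)/(412 + 280) - √((-387 - 50) + 1/(963427 + 478404)) = -135/692 - √(-437 + 1/1441831) = (1/692)*(-135) - √(-437 + 1/1441831) = -135/692 - √(-630080146/1441831) = -135/692 - I*√908469086987326/1441831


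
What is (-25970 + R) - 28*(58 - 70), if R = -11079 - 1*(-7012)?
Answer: -29701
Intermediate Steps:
R = -4067 (R = -11079 + 7012 = -4067)
(-25970 + R) - 28*(58 - 70) = (-25970 - 4067) - 28*(58 - 70) = -30037 - 28*(-12) = -30037 + 336 = -29701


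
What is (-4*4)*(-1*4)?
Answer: 64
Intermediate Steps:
(-4*4)*(-1*4) = -16*(-4) = 64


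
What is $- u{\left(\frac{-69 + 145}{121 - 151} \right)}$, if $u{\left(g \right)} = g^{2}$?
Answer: $- \frac{1444}{225} \approx -6.4178$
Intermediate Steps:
$- u{\left(\frac{-69 + 145}{121 - 151} \right)} = - \left(\frac{-69 + 145}{121 - 151}\right)^{2} = - \left(\frac{76}{-30}\right)^{2} = - \left(76 \left(- \frac{1}{30}\right)\right)^{2} = - \left(- \frac{38}{15}\right)^{2} = \left(-1\right) \frac{1444}{225} = - \frac{1444}{225}$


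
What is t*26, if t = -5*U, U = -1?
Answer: 130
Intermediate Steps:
t = 5 (t = -5*(-1) = 5)
t*26 = 5*26 = 130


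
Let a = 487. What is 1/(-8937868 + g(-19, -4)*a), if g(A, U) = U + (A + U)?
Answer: -1/8951017 ≈ -1.1172e-7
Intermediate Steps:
g(A, U) = A + 2*U
1/(-8937868 + g(-19, -4)*a) = 1/(-8937868 + (-19 + 2*(-4))*487) = 1/(-8937868 + (-19 - 8)*487) = 1/(-8937868 - 27*487) = 1/(-8937868 - 13149) = 1/(-8951017) = -1/8951017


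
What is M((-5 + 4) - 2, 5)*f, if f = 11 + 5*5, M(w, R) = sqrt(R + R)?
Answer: 36*sqrt(10) ≈ 113.84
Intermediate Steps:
M(w, R) = sqrt(2)*sqrt(R) (M(w, R) = sqrt(2*R) = sqrt(2)*sqrt(R))
f = 36 (f = 11 + 25 = 36)
M((-5 + 4) - 2, 5)*f = (sqrt(2)*sqrt(5))*36 = sqrt(10)*36 = 36*sqrt(10)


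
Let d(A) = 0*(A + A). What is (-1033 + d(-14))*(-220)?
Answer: 227260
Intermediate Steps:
d(A) = 0 (d(A) = 0*(2*A) = 0)
(-1033 + d(-14))*(-220) = (-1033 + 0)*(-220) = -1033*(-220) = 227260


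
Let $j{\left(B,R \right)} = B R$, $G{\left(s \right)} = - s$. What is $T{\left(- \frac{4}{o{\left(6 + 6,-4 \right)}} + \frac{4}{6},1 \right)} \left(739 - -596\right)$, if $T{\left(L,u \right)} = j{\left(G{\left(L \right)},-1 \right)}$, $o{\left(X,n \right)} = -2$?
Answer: $3560$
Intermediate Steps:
$T{\left(L,u \right)} = L$ ($T{\left(L,u \right)} = - L \left(-1\right) = L$)
$T{\left(- \frac{4}{o{\left(6 + 6,-4 \right)}} + \frac{4}{6},1 \right)} \left(739 - -596\right) = \left(- \frac{4}{-2} + \frac{4}{6}\right) \left(739 - -596\right) = \left(\left(-4\right) \left(- \frac{1}{2}\right) + 4 \cdot \frac{1}{6}\right) \left(739 + 596\right) = \left(2 + \frac{2}{3}\right) 1335 = \frac{8}{3} \cdot 1335 = 3560$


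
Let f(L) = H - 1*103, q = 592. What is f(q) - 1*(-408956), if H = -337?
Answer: 408516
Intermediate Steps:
f(L) = -440 (f(L) = -337 - 1*103 = -337 - 103 = -440)
f(q) - 1*(-408956) = -440 - 1*(-408956) = -440 + 408956 = 408516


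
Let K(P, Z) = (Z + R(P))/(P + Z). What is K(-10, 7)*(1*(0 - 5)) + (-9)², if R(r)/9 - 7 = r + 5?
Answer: 368/3 ≈ 122.67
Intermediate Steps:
R(r) = 108 + 9*r (R(r) = 63 + 9*(r + 5) = 63 + 9*(5 + r) = 63 + (45 + 9*r) = 108 + 9*r)
K(P, Z) = (108 + Z + 9*P)/(P + Z) (K(P, Z) = (Z + (108 + 9*P))/(P + Z) = (108 + Z + 9*P)/(P + Z))
K(-10, 7)*(1*(0 - 5)) + (-9)² = ((108 + 7 + 9*(-10))/(-10 + 7))*(1*(0 - 5)) + (-9)² = ((108 + 7 - 90)/(-3))*(1*(-5)) + 81 = -⅓*25*(-5) + 81 = -25/3*(-5) + 81 = 125/3 + 81 = 368/3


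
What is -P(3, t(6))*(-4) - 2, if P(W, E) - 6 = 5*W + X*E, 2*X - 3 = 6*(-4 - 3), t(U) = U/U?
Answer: 4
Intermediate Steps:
t(U) = 1
X = -39/2 (X = 3/2 + (6*(-4 - 3))/2 = 3/2 + (6*(-7))/2 = 3/2 + (½)*(-42) = 3/2 - 21 = -39/2 ≈ -19.500)
P(W, E) = 6 + 5*W - 39*E/2 (P(W, E) = 6 + (5*W - 39*E/2) = 6 + 5*W - 39*E/2)
-P(3, t(6))*(-4) - 2 = -(6 + 5*3 - 39/2*1)*(-4) - 2 = -(6 + 15 - 39/2)*(-4) - 2 = -1*3/2*(-4) - 2 = -3/2*(-4) - 2 = 6 - 2 = 4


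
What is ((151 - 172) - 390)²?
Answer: 168921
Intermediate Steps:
((151 - 172) - 390)² = (-21 - 390)² = (-411)² = 168921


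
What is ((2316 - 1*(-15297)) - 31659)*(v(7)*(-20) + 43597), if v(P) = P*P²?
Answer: -516007902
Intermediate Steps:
v(P) = P³
((2316 - 1*(-15297)) - 31659)*(v(7)*(-20) + 43597) = ((2316 - 1*(-15297)) - 31659)*(7³*(-20) + 43597) = ((2316 + 15297) - 31659)*(343*(-20) + 43597) = (17613 - 31659)*(-6860 + 43597) = -14046*36737 = -516007902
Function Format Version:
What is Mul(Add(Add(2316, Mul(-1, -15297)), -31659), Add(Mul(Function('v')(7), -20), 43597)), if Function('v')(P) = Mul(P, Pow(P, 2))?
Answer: -516007902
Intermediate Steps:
Function('v')(P) = Pow(P, 3)
Mul(Add(Add(2316, Mul(-1, -15297)), -31659), Add(Mul(Function('v')(7), -20), 43597)) = Mul(Add(Add(2316, Mul(-1, -15297)), -31659), Add(Mul(Pow(7, 3), -20), 43597)) = Mul(Add(Add(2316, 15297), -31659), Add(Mul(343, -20), 43597)) = Mul(Add(17613, -31659), Add(-6860, 43597)) = Mul(-14046, 36737) = -516007902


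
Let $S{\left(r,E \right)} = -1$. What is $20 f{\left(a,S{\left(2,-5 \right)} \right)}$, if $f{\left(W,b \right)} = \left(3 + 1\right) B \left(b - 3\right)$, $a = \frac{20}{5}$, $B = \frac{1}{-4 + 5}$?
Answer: $-320$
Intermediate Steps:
$B = 1$ ($B = 1^{-1} = 1$)
$a = 4$ ($a = 20 \cdot \frac{1}{5} = 4$)
$f{\left(W,b \right)} = -12 + 4 b$ ($f{\left(W,b \right)} = \left(3 + 1\right) 1 \left(b - 3\right) = 4 \cdot 1 \left(-3 + b\right) = 4 \left(-3 + b\right) = -12 + 4 b$)
$20 f{\left(a,S{\left(2,-5 \right)} \right)} = 20 \left(-12 + 4 \left(-1\right)\right) = 20 \left(-12 - 4\right) = 20 \left(-16\right) = -320$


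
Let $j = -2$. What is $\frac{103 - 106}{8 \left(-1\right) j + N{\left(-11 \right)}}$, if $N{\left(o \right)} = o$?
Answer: $- \frac{3}{5} \approx -0.6$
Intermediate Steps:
$\frac{103 - 106}{8 \left(-1\right) j + N{\left(-11 \right)}} = \frac{103 - 106}{8 \left(-1\right) \left(-2\right) - 11} = - \frac{3}{\left(-8\right) \left(-2\right) - 11} = - \frac{3}{16 - 11} = - \frac{3}{5}$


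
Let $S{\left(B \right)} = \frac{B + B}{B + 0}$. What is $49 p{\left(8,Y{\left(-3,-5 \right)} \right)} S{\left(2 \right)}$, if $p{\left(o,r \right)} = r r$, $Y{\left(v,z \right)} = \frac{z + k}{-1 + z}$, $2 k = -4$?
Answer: $\frac{2401}{18} \approx 133.39$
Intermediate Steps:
$k = -2$ ($k = \frac{1}{2} \left(-4\right) = -2$)
$Y{\left(v,z \right)} = \frac{-2 + z}{-1 + z}$ ($Y{\left(v,z \right)} = \frac{z - 2}{-1 + z} = \frac{-2 + z}{-1 + z}$)
$p{\left(o,r \right)} = r^{2}$
$S{\left(B \right)} = 2$ ($S{\left(B \right)} = \frac{2 B}{B} = 2$)
$49 p{\left(8,Y{\left(-3,-5 \right)} \right)} S{\left(2 \right)} = 49 \left(\frac{-2 - 5}{-1 - 5}\right)^{2} \cdot 2 = 49 \left(\frac{1}{-6} \left(-7\right)\right)^{2} \cdot 2 = 49 \left(\left(- \frac{1}{6}\right) \left(-7\right)\right)^{2} \cdot 2 = 49 \left(\frac{7}{6}\right)^{2} \cdot 2 = 49 \cdot \frac{49}{36} \cdot 2 = \frac{2401}{36} \cdot 2 = \frac{2401}{18}$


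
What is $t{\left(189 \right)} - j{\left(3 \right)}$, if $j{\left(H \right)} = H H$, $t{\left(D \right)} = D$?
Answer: $180$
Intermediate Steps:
$j{\left(H \right)} = H^{2}$
$t{\left(189 \right)} - j{\left(3 \right)} = 189 - 3^{2} = 189 - 9 = 180$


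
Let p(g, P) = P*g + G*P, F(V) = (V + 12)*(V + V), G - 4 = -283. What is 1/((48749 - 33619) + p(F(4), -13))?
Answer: 1/17093 ≈ 5.8503e-5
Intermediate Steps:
G = -279 (G = 4 - 283 = -279)
F(V) = 2*V*(12 + V) (F(V) = (12 + V)*(2*V) = 2*V*(12 + V))
p(g, P) = -279*P + P*g (p(g, P) = P*g - 279*P = -279*P + P*g)
1/((48749 - 33619) + p(F(4), -13)) = 1/((48749 - 33619) - 13*(-279 + 2*4*(12 + 4))) = 1/(15130 - 13*(-279 + 2*4*16)) = 1/(15130 - 13*(-279 + 128)) = 1/(15130 - 13*(-151)) = 1/(15130 + 1963) = 1/17093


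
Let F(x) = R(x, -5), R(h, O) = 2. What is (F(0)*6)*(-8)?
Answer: -96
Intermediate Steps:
F(x) = 2
(F(0)*6)*(-8) = (2*6)*(-8) = 12*(-8) = -96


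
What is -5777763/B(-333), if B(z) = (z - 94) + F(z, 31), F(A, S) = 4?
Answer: 1925921/141 ≈ 13659.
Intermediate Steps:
B(z) = -90 + z (B(z) = (z - 94) + 4 = (-94 + z) + 4 = -90 + z)
-5777763/B(-333) = -5777763/(-90 - 333) = -5777763/(-423) = -5777763*(-1/423) = 1925921/141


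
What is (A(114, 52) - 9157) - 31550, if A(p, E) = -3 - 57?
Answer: -40767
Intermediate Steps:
A(p, E) = -60
(A(114, 52) - 9157) - 31550 = (-60 - 9157) - 31550 = -9217 - 31550 = -40767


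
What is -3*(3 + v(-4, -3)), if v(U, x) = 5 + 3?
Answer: -33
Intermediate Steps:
v(U, x) = 8
-3*(3 + v(-4, -3)) = -3*(3 + 8) = -3*11 = -33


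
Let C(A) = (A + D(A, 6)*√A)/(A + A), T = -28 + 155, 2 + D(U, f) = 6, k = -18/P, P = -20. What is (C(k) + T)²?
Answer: 585385/36 + 170*√10 ≈ 16798.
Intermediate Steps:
k = 9/10 (k = -18/(-20) = -18*(-1/20) = 9/10 ≈ 0.90000)
D(U, f) = 4 (D(U, f) = -2 + 6 = 4)
T = 127
C(A) = (A + 4*√A)/(2*A) (C(A) = (A + 4*√A)/(A + A) = (A + 4*√A)/((2*A)) = (A + 4*√A)*(1/(2*A)) = (A + 4*√A)/(2*A))
(C(k) + T)² = ((½ + 2/√(9/10)) + 127)² = ((½ + 2*(√10/3)) + 127)² = ((½ + 2*√10/3) + 127)² = (255/2 + 2*√10/3)²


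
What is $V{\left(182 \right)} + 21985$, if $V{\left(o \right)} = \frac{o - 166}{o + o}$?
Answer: $\frac{2000639}{91} \approx 21985.0$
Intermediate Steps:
$V{\left(o \right)} = \frac{-166 + o}{2 o}$
$V{\left(182 \right)} + 21985 = \frac{-166 + 182}{2 \cdot 182} + 21985 = \frac{1}{2} \cdot \frac{1}{182} \cdot 16 + 21985 = \frac{4}{91} + 21985 = \frac{2000639}{91}$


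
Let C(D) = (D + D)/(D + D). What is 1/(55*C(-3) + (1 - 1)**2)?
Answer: 1/55 ≈ 0.018182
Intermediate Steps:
C(D) = 1 (C(D) = (2*D)/((2*D)) = (2*D)*(1/(2*D)) = 1)
1/(55*C(-3) + (1 - 1)**2) = 1/(55*1 + (1 - 1)**2) = 1/(55 + 0**2) = 1/(55 + 0) = 1/55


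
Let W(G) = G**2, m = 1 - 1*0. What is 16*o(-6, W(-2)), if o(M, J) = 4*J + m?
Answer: 272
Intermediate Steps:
m = 1 (m = 1 + 0 = 1)
o(M, J) = 1 + 4*J (o(M, J) = 4*J + 1 = 1 + 4*J)
16*o(-6, W(-2)) = 16*(1 + 4*(-2)**2) = 16*(1 + 4*4) = 16*(1 + 16) = 16*17 = 272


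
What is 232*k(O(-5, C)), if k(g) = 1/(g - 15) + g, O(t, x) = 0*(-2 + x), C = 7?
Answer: -232/15 ≈ -15.467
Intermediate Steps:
O(t, x) = 0
k(g) = g + 1/(-15 + g) (k(g) = 1/(-15 + g) + g = g + 1/(-15 + g))
232*k(O(-5, C)) = 232*((1 + 0² - 15*0)/(-15 + 0)) = 232*((1 + 0 + 0)/(-15)) = 232*(-1/15*1) = 232*(-1/15) = -232/15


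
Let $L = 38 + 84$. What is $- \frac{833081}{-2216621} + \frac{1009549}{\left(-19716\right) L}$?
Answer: $- \frac{233934464417}{5331753755592} \approx -0.043876$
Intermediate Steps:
$L = 122$
$- \frac{833081}{-2216621} + \frac{1009549}{\left(-19716\right) L} = - \frac{833081}{-2216621} + \frac{1009549}{\left(-19716\right) 122} = \left(-833081\right) \left(- \frac{1}{2216621}\right) + \frac{1009549}{-2405352} = \frac{833081}{2216621} + 1009549 \left(- \frac{1}{2405352}\right) = \frac{833081}{2216621} - \frac{1009549}{2405352} = - \frac{233934464417}{5331753755592}$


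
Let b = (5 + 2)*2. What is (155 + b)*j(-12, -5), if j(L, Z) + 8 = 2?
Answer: -1014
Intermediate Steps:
j(L, Z) = -6 (j(L, Z) = -8 + 2 = -6)
b = 14 (b = 7*2 = 14)
(155 + b)*j(-12, -5) = (155 + 14)*(-6) = 169*(-6) = -1014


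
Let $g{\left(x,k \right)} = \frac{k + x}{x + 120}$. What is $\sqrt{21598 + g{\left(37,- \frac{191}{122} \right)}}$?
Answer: $\frac{\sqrt{7923864516910}}{19154} \approx 146.96$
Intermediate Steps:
$g{\left(x,k \right)} = \frac{k + x}{120 + x}$
$\sqrt{21598 + g{\left(37,- \frac{191}{122} \right)}} = \sqrt{21598 + \frac{- \frac{191}{122} + 37}{120 + 37}} = \sqrt{21598 + \frac{\left(-191\right) \frac{1}{122} + 37}{157}} = \sqrt{21598 + \frac{- \frac{191}{122} + 37}{157}} = \sqrt{21598 + \frac{1}{157} \cdot \frac{4323}{122}} = \sqrt{21598 + \frac{4323}{19154}} = \sqrt{\frac{413692415}{19154}} = \frac{\sqrt{7923864516910}}{19154}$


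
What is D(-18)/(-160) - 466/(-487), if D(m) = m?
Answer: 41663/38960 ≈ 1.0694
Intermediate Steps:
D(-18)/(-160) - 466/(-487) = -18/(-160) - 466/(-487) = -18*(-1/160) - 466*(-1/487) = 9/80 + 466/487 = 41663/38960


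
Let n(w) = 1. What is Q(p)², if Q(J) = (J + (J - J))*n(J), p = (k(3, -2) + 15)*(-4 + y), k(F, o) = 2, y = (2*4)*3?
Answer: 115600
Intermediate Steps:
y = 24 (y = 8*3 = 24)
p = 340 (p = (2 + 15)*(-4 + 24) = 17*20 = 340)
Q(J) = J (Q(J) = (J + (J - J))*1 = (J + 0)*1 = J*1 = J)
Q(p)² = 340² = 115600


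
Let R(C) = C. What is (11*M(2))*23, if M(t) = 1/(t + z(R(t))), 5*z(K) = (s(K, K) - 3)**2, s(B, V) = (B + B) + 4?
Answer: 253/7 ≈ 36.143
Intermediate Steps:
s(B, V) = 4 + 2*B (s(B, V) = 2*B + 4 = 4 + 2*B)
z(K) = (1 + 2*K)**2/5 (z(K) = ((4 + 2*K) - 3)**2/5 = (1 + 2*K)**2/5)
M(t) = 1/(t + (1 + 2*t)**2/5)
(11*M(2))*23 = (11*(5/((1 + 2*2)**2 + 5*2)))*23 = (11*(5/((1 + 4)**2 + 10)))*23 = (11*(5/(5**2 + 10)))*23 = (11*(5/(25 + 10)))*23 = (11*(5/35))*23 = (11*(5*(1/35)))*23 = (11*(1/7))*23 = (11/7)*23 = 253/7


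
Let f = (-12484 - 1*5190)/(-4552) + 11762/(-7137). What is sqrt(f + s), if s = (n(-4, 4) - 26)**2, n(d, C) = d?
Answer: sqrt(6612914594251069)/2707302 ≈ 30.037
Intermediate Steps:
s = 900 (s = (-4 - 26)**2 = (-30)**2 = 900)
f = 36299357/16243812 (f = (-12484 - 5190)*(-1/4552) + 11762*(-1/7137) = -17674*(-1/4552) - 11762/7137 = 8837/2276 - 11762/7137 = 36299357/16243812 ≈ 2.2347)
sqrt(f + s) = sqrt(36299357/16243812 + 900) = sqrt(14655730157/16243812) = sqrt(6612914594251069)/2707302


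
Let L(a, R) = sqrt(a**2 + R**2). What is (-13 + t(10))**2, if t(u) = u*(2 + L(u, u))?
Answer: 20049 + 1400*sqrt(2) ≈ 22029.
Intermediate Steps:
L(a, R) = sqrt(R**2 + a**2)
t(u) = u*(2 + sqrt(2)*sqrt(u**2)) (t(u) = u*(2 + sqrt(u**2 + u**2)) = u*(2 + sqrt(2*u**2)) = u*(2 + sqrt(2)*sqrt(u**2)))
(-13 + t(10))**2 = (-13 + 10*(2 + sqrt(2)*sqrt(10**2)))**2 = (-13 + 10*(2 + sqrt(2)*sqrt(100)))**2 = (-13 + 10*(2 + sqrt(2)*10))**2 = (-13 + 10*(2 + 10*sqrt(2)))**2 = (-13 + (20 + 100*sqrt(2)))**2 = (7 + 100*sqrt(2))**2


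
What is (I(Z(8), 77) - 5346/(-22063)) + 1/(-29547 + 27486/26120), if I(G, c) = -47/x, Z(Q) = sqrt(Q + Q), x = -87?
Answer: 193192032348997/246890093756679 ≈ 0.78250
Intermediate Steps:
Z(Q) = sqrt(2)*sqrt(Q) (Z(Q) = sqrt(2*Q) = sqrt(2)*sqrt(Q))
I(G, c) = 47/87 (I(G, c) = -47/(-87) = -47*(-1/87) = 47/87)
(I(Z(8), 77) - 5346/(-22063)) + 1/(-29547 + 27486/26120) = (47/87 - 5346/(-22063)) + 1/(-29547 + 27486/26120) = (47/87 - 5346*(-1/22063)) + 1/(-29547 + 27486*(1/26120)) = (47/87 + 5346/22063) + 1/(-29547 + 13743/13060) = 1502063/1919481 + 1/(-385870077/13060) = 1502063/1919481 - 13060/385870077 = 193192032348997/246890093756679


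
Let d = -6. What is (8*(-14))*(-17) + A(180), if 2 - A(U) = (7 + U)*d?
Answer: 3028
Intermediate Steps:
A(U) = 44 + 6*U (A(U) = 2 - (7 + U)*(-6) = 2 - (-42 - 6*U) = 2 + (42 + 6*U) = 44 + 6*U)
(8*(-14))*(-17) + A(180) = (8*(-14))*(-17) + (44 + 6*180) = -112*(-17) + (44 + 1080) = 1904 + 1124 = 3028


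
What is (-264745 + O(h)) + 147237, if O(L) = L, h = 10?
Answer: -117498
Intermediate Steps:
(-264745 + O(h)) + 147237 = (-264745 + 10) + 147237 = -264735 + 147237 = -117498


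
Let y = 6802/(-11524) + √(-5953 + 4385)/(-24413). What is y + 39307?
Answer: 226483533/5762 - 28*I*√2/24413 ≈ 39306.0 - 0.001622*I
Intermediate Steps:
y = -3401/5762 - 28*I*√2/24413 (y = 6802*(-1/11524) + √(-1568)*(-1/24413) = -3401/5762 + (28*I*√2)*(-1/24413) = -3401/5762 - 28*I*√2/24413 ≈ -0.59025 - 0.001622*I)
y + 39307 = (-3401/5762 - 28*I*√2/24413) + 39307 = 226483533/5762 - 28*I*√2/24413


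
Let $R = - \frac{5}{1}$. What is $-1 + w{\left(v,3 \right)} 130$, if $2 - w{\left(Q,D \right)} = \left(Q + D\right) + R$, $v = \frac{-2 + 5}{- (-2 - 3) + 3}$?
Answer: $\frac{1881}{4} \approx 470.25$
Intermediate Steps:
$R = -5$ ($R = \left(-5\right) 1 = -5$)
$v = \frac{3}{8}$ ($v = \frac{3}{\left(-1\right) \left(-5\right) + 3} = \frac{3}{5 + 3} = \frac{3}{8} \approx 0.375$)
$w{\left(Q,D \right)} = 7 - D - Q$ ($w{\left(Q,D \right)} = 2 - \left(\left(Q + D\right) - 5\right) = 2 - \left(\left(D + Q\right) - 5\right) = 2 - \left(-5 + D + Q\right) = 7 - D - Q$)
$-1 + w{\left(v,3 \right)} 130 = -1 + \left(7 - 3 - \frac{3}{8}\right) 130 = -1 + \frac{29}{8} \cdot 130 = -1 + \frac{1885}{4} = \frac{1881}{4}$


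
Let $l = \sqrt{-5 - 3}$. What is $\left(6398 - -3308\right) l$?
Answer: $19412 i \sqrt{2} \approx 27453.0 i$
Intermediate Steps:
$l = 2 i \sqrt{2}$ ($l = \sqrt{-8} = 2 i \sqrt{2} \approx 2.8284 i$)
$\left(6398 - -3308\right) l = \left(6398 - -3308\right) 2 i \sqrt{2} = \left(6398 + 3308\right) 2 i \sqrt{2} = 9706 \cdot 2 i \sqrt{2} = 19412 i \sqrt{2}$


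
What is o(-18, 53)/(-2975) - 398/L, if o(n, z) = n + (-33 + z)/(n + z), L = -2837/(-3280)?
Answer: -27185441886/59080525 ≈ -460.14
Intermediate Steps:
L = 2837/3280 (L = -2837*(-1/3280) = 2837/3280 ≈ 0.86494)
o(n, z) = n + (-33 + z)/(n + z)
o(-18, 53)/(-2975) - 398/L = ((-33 + 53 + (-18)² - 18*53)/(-18 + 53))/(-2975) - 398/2837/3280 = ((-33 + 53 + 324 - 954)/35)*(-1/2975) - 398*3280/2837 = ((1/35)*(-610))*(-1/2975) - 1305440/2837 = -122/7*(-1/2975) - 1305440/2837 = 122/20825 - 1305440/2837 = -27185441886/59080525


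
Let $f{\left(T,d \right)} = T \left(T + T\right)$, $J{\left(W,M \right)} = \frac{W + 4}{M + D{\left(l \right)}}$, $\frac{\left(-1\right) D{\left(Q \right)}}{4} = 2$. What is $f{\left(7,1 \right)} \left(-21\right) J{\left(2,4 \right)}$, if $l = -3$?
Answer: $3087$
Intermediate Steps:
$D{\left(Q \right)} = -8$ ($D{\left(Q \right)} = \left(-4\right) 2 = -8$)
$J{\left(W,M \right)} = \frac{4 + W}{-8 + M}$ ($J{\left(W,M \right)} = \frac{W + 4}{M - 8} = \frac{4 + W}{-8 + M}$)
$f{\left(T,d \right)} = 2 T^{2}$ ($f{\left(T,d \right)} = T 2 T = 2 T^{2}$)
$f{\left(7,1 \right)} \left(-21\right) J{\left(2,4 \right)} = 2 \cdot 7^{2} \left(-21\right) \frac{4 + 2}{-8 + 4} = 2 \cdot 49 \left(-21\right) \frac{1}{-4} \cdot 6 = 98 \left(-21\right) \left(\left(- \frac{1}{4}\right) 6\right) = \left(-2058\right) \left(- \frac{3}{2}\right) = 3087$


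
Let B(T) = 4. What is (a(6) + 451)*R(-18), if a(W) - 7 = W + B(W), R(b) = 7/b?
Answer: -182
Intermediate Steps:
a(W) = 11 + W (a(W) = 7 + (W + 4) = 7 + (4 + W) = 11 + W)
(a(6) + 451)*R(-18) = ((11 + 6) + 451)*(7/(-18)) = (17 + 451)*(7*(-1/18)) = 468*(-7/18) = -182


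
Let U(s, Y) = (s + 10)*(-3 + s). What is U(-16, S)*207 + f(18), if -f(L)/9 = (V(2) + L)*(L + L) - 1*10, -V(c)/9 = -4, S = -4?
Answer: 6192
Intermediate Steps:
V(c) = 36 (V(c) = -9*(-4) = 36)
U(s, Y) = (-3 + s)*(10 + s) (U(s, Y) = (10 + s)*(-3 + s) = (-3 + s)*(10 + s))
f(L) = 90 - 18*L*(36 + L) (f(L) = -9*((36 + L)*(L + L) - 1*10) = -9*((36 + L)*(2*L) - 10) = -9*(2*L*(36 + L) - 10) = -9*(-10 + 2*L*(36 + L)) = 90 - 18*L*(36 + L))
U(-16, S)*207 + f(18) = (-30 + (-16)² + 7*(-16))*207 + (90 - 648*18 - 18*18²) = (-30 + 256 - 112)*207 + (90 - 11664 - 18*324) = 114*207 + (90 - 11664 - 5832) = 23598 - 17406 = 6192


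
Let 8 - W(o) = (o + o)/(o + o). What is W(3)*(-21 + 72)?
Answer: 357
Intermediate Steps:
W(o) = 7 (W(o) = 8 - (o + o)/(o + o) = 8 - 2*o/(2*o) = 8 - 2*o*1/(2*o) = 8 - 1*1 = 8 - 1 = 7)
W(3)*(-21 + 72) = 7*(-21 + 72) = 7*51 = 357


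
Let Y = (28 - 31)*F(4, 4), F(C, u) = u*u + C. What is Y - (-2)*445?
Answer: 830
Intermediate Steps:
F(C, u) = C + u**2 (F(C, u) = u**2 + C = C + u**2)
Y = -60 (Y = (28 - 31)*(4 + 4**2) = -3*(4 + 16) = -3*20 = -60)
Y - (-2)*445 = -60 - (-2)*445 = -60 - 1*(-890) = -60 + 890 = 830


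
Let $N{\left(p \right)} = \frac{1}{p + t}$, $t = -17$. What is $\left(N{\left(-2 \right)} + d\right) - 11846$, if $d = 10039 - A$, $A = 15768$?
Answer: $- \frac{333926}{19} \approx -17575.0$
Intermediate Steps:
$N{\left(p \right)} = \frac{1}{-17 + p}$ ($N{\left(p \right)} = \frac{1}{p - 17} = \frac{1}{-17 + p}$)
$d = -5729$ ($d = 10039 - 15768 = -5729$)
$\left(N{\left(-2 \right)} + d\right) - 11846 = \left(\frac{1}{-17 - 2} - 5729\right) - 11846 = \left(\frac{1}{-19} - 5729\right) - 11846 = \left(- \frac{1}{19} - 5729\right) - 11846 = - \frac{108852}{19} - 11846 = - \frac{333926}{19}$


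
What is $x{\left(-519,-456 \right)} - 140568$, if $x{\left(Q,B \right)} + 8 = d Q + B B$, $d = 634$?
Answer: $-261686$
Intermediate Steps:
$x{\left(Q,B \right)} = -8 + B^{2} + 634 Q$ ($x{\left(Q,B \right)} = -8 + \left(634 Q + B B\right) = -8 + \left(634 Q + B^{2}\right) = -8 + \left(B^{2} + 634 Q\right) = -8 + B^{2} + 634 Q$)
$x{\left(-519,-456 \right)} - 140568 = \left(-8 + \left(-456\right)^{2} + 634 \left(-519\right)\right) - 140568 = \left(-8 + 207936 - 329046\right) - 140568 = -121118 - 140568 = -261686$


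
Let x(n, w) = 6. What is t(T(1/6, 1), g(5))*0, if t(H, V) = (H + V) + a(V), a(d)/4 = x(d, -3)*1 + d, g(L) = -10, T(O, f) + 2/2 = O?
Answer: 0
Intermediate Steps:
T(O, f) = -1 + O
a(d) = 24 + 4*d (a(d) = 4*(6*1 + d) = 4*(6 + d) = 24 + 4*d)
t(H, V) = 24 + H + 5*V (t(H, V) = (H + V) + (24 + 4*V) = 24 + H + 5*V)
t(T(1/6, 1), g(5))*0 = (24 + (-1 + 1/6) + 5*(-10))*0 = (24 + (-1 + ⅙) - 50)*0 = (24 - ⅚ - 50)*0 = -161/6*0 = 0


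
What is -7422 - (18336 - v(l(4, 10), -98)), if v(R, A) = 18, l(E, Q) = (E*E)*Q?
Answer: -25740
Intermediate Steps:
l(E, Q) = Q*E² (l(E, Q) = E²*Q = Q*E²)
-7422 - (18336 - v(l(4, 10), -98)) = -7422 - (18336 - 1*18) = -7422 - (18336 - 18) = -7422 - 1*18318 = -7422 - 18318 = -25740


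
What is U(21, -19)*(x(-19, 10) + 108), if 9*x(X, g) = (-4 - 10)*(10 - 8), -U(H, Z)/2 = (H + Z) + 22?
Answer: -15104/3 ≈ -5034.7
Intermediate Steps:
U(H, Z) = -44 - 2*H - 2*Z (U(H, Z) = -2*((H + Z) + 22) = -2*(22 + H + Z) = -44 - 2*H - 2*Z)
x(X, g) = -28/9 (x(X, g) = ((-4 - 10)*(10 - 8))/9 = (-14*2)/9 = (1/9)*(-28) = -28/9)
U(21, -19)*(x(-19, 10) + 108) = (-44 - 2*21 - 2*(-19))*(-28/9 + 108) = (-44 - 42 + 38)*(944/9) = -48*944/9 = -15104/3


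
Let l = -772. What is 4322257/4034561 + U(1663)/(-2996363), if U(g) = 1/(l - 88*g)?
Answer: 1905306811754161317/1778486692420511588 ≈ 1.0713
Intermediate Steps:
U(g) = 1/(-772 - 88*g)
4322257/4034561 + U(1663)/(-2996363) = 4322257/4034561 - 1/(772 + 88*1663)/(-2996363) = 4322257*(1/4034561) - 1/(772 + 146344)*(-1/2996363) = 4322257/4034561 - 1/147116*(-1/2996363) = 4322257/4034561 + 1/440812939108 = 1905306811754161317/1778486692420511588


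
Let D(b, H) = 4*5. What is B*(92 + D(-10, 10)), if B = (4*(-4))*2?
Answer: -3584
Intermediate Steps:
D(b, H) = 20
B = -32 (B = -16*2 = -32)
B*(92 + D(-10, 10)) = -32*(92 + 20) = -32*112 = -3584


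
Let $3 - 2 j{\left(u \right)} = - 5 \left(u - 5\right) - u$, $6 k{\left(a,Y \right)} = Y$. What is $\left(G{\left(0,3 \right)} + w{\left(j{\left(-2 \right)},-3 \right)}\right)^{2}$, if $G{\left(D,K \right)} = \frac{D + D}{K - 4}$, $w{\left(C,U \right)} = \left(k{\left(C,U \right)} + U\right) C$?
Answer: $\frac{14161}{4} \approx 3540.3$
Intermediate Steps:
$k{\left(a,Y \right)} = \frac{Y}{6}$
$j{\left(u \right)} = -11 + 3 u$ ($j{\left(u \right)} = \frac{3}{2} - \frac{- 5 \left(u - 5\right) - u}{2} = \frac{3}{2} - \frac{- 5 \left(-5 + u\right) - u}{2} = \frac{3}{2} - \frac{\left(25 - 5 u\right) - u}{2} = \frac{3}{2} - \frac{25 - 6 u}{2} = \frac{3}{2} + \left(- \frac{25}{2} + 3 u\right) = -11 + 3 u$)
$w{\left(C,U \right)} = \frac{7 C U}{6}$ ($w{\left(C,U \right)} = \left(\frac{U}{6} + U\right) C = \frac{7 U}{6} C = \frac{7 C U}{6}$)
$G{\left(D,K \right)} = \frac{2 D}{-4 + K}$
$\left(G{\left(0,3 \right)} + w{\left(j{\left(-2 \right)},-3 \right)}\right)^{2} = \left(2 \cdot 0 \frac{1}{-4 + 3} + \frac{7}{6} \left(-11 + 3 \left(-2\right)\right) \left(-3\right)\right)^{2} = \left(2 \cdot 0 \frac{1}{-1} + \frac{7}{6} \left(-11 - 6\right) \left(-3\right)\right)^{2} = \left(2 \cdot 0 \left(-1\right) + \frac{7}{6} \left(-17\right) \left(-3\right)\right)^{2} = \left(0 + \frac{119}{2}\right)^{2} = \left(\frac{119}{2}\right)^{2} = \frac{14161}{4}$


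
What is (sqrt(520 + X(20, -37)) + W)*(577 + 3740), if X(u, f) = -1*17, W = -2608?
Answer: -11258736 + 4317*sqrt(503) ≈ -1.1162e+7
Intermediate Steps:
X(u, f) = -17
(sqrt(520 + X(20, -37)) + W)*(577 + 3740) = (sqrt(520 - 17) - 2608)*(577 + 3740) = (sqrt(503) - 2608)*4317 = (-2608 + sqrt(503))*4317 = -11258736 + 4317*sqrt(503)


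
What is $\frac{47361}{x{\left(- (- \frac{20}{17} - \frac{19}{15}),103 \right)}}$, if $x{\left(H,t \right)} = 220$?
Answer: $\frac{47361}{220} \approx 215.28$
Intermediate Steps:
$\frac{47361}{x{\left(- (- \frac{20}{17} - \frac{19}{15}),103 \right)}} = \frac{47361}{220}$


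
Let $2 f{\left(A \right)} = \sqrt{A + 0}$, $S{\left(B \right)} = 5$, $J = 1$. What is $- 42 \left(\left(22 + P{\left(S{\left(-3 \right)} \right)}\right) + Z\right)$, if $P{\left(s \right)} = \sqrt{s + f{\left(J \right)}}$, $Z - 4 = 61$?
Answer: $-3654 - 21 \sqrt{22} \approx -3752.5$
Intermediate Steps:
$Z = 65$ ($Z = 4 + 61 = 65$)
$f{\left(A \right)} = \frac{\sqrt{A}}{2}$ ($f{\left(A \right)} = \frac{\sqrt{A + 0}}{2} = \frac{\sqrt{A}}{2}$)
$P{\left(s \right)} = \sqrt{\frac{1}{2} + s}$ ($P{\left(s \right)} = \sqrt{s + \frac{\sqrt{1}}{2}} = \sqrt{s + \frac{1}{2} \cdot 1} = \sqrt{s + \frac{1}{2}} = \sqrt{\frac{1}{2} + s}$)
$- 42 \left(\left(22 + P{\left(S{\left(-3 \right)} \right)}\right) + Z\right) = - 42 \left(\left(22 + \frac{\sqrt{2 + 4 \cdot 5}}{2}\right) + 65\right) = - 42 \left(\left(22 + \frac{\sqrt{2 + 20}}{2}\right) + 65\right) = - 42 \left(\left(22 + \frac{\sqrt{22}}{2}\right) + 65\right) = - 42 \left(87 + \frac{\sqrt{22}}{2}\right) = -3654 - 21 \sqrt{22}$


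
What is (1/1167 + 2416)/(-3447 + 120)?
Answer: -2819473/3882609 ≈ -0.72618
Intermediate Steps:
(1/1167 + 2416)/(-3447 + 120) = (1/1167 + 2416)/(-3327) = (2819473/1167)*(-1/3327) = -2819473/3882609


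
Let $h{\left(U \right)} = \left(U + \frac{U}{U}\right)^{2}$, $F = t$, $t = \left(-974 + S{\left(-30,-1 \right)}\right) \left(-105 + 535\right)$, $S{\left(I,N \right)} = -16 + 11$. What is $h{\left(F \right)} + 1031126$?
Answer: $177215930087$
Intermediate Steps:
$S{\left(I,N \right)} = -5$
$t = -420970$ ($t = \left(-974 - 5\right) \left(-105 + 535\right) = \left(-979\right) 430 = -420970$)
$F = -420970$
$h{\left(U \right)} = \left(1 + U\right)^{2}$ ($h{\left(U \right)} = \left(U + 1\right)^{2} = \left(1 + U\right)^{2}$)
$h{\left(F \right)} + 1031126 = \left(1 - 420970\right)^{2} + 1031126 = \left(-420969\right)^{2} + 1031126 = 177214898961 + 1031126 = 177215930087$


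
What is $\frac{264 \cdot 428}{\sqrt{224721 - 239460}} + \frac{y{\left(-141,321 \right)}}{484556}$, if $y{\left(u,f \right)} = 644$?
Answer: $\frac{161}{121139} - \frac{37664 i \sqrt{51}}{289} \approx 0.0013291 - 930.71 i$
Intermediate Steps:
$\frac{264 \cdot 428}{\sqrt{224721 - 239460}} + \frac{y{\left(-141,321 \right)}}{484556} = \frac{264 \cdot 428}{\sqrt{224721 - 239460}} + \frac{644}{484556} = \frac{112992}{\sqrt{-14739}} + 644 \cdot \frac{1}{484556} = \frac{112992}{17 i \sqrt{51}} + \frac{161}{121139} = 112992 \left(- \frac{i \sqrt{51}}{867}\right) + \frac{161}{121139} = - \frac{37664 i \sqrt{51}}{289} + \frac{161}{121139} = \frac{161}{121139} - \frac{37664 i \sqrt{51}}{289}$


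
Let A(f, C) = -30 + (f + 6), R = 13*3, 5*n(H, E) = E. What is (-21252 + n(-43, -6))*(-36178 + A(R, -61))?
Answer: 3842897358/5 ≈ 7.6858e+8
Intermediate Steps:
n(H, E) = E/5
R = 39
A(f, C) = -24 + f (A(f, C) = -30 + (6 + f) = -24 + f)
(-21252 + n(-43, -6))*(-36178 + A(R, -61)) = (-21252 + (1/5)*(-6))*(-36178 + (-24 + 39)) = (-21252 - 6/5)*(-36178 + 15) = -106266/5*(-36163) = 3842897358/5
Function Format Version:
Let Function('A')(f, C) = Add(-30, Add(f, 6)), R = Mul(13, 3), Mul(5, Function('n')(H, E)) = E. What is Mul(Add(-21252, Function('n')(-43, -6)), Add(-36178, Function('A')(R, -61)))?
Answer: Rational(3842897358, 5) ≈ 7.6858e+8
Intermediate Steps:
Function('n')(H, E) = Mul(Rational(1, 5), E)
R = 39
Function('A')(f, C) = Add(-24, f) (Function('A')(f, C) = Add(-30, Add(6, f)) = Add(-24, f))
Mul(Add(-21252, Function('n')(-43, -6)), Add(-36178, Function('A')(R, -61))) = Mul(Add(-21252, Mul(Rational(1, 5), -6)), Add(-36178, Add(-24, 39))) = Mul(Add(-21252, Rational(-6, 5)), Add(-36178, 15)) = Mul(Rational(-106266, 5), -36163) = Rational(3842897358, 5)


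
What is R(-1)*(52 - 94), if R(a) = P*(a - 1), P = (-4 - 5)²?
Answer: 6804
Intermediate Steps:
P = 81 (P = (-9)² = 81)
R(a) = -81 + 81*a (R(a) = 81*(a - 1) = 81*(-1 + a) = -81 + 81*a)
R(-1)*(52 - 94) = (-81 + 81*(-1))*(52 - 94) = (-81 - 81)*(-42) = -162*(-42) = 6804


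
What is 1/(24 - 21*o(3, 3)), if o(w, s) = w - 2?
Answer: 1/3 ≈ 0.33333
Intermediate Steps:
o(w, s) = -2 + w
1/(24 - 21*o(3, 3)) = 1/(24 - 21*(-2 + 3)) = 1/(24 - 21*1) = 1/(24 - 21) = 1/3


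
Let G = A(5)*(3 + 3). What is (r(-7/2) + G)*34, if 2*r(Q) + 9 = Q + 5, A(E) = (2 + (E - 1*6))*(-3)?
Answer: -1479/2 ≈ -739.50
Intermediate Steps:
A(E) = 12 - 3*E (A(E) = (2 + (E - 6))*(-3) = (2 + (-6 + E))*(-3) = (-4 + E)*(-3) = 12 - 3*E)
G = -18 (G = (12 - 3*5)*(3 + 3) = (12 - 15)*6 = -3*6 = -18)
r(Q) = -2 + Q/2 (r(Q) = -9/2 + (Q + 5)/2 = -9/2 + (5 + Q)/2 = -9/2 + (5/2 + Q/2) = -2 + Q/2)
(r(-7/2) + G)*34 = ((-2 + (-7/2)/2) - 18)*34 = ((-2 + (-7*1/2)/2) - 18)*34 = ((-2 + (1/2)*(-7/2)) - 18)*34 = ((-2 - 7/4) - 18)*34 = (-15/4 - 18)*34 = -87/4*34 = -1479/2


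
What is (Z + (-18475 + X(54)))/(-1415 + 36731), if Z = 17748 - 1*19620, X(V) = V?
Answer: -20293/35316 ≈ -0.57461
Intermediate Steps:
Z = -1872 (Z = 17748 - 19620 = -1872)
(Z + (-18475 + X(54)))/(-1415 + 36731) = (-1872 + (-18475 + 54))/(-1415 + 36731) = (-1872 - 18421)/35316 = -20293*1/35316 = -20293/35316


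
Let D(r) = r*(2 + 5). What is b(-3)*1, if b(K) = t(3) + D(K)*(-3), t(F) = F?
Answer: 66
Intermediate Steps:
D(r) = 7*r (D(r) = r*7 = 7*r)
b(K) = 3 - 21*K (b(K) = 3 + (7*K)*(-3) = 3 - 21*K)
b(-3)*1 = (3 - 21*(-3))*1 = (3 + 63)*1 = 66*1 = 66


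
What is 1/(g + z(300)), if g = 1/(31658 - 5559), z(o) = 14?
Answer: 26099/365387 ≈ 0.071428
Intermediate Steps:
g = 1/26099 ≈ 3.8316e-5
1/(g + z(300)) = 1/(1/26099 + 14) = 1/(365387/26099) = 26099/365387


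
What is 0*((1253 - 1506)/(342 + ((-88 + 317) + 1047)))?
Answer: 0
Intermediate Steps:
0*((1253 - 1506)/(342 + ((-88 + 317) + 1047))) = 0*(-253/(342 + (229 + 1047))) = 0*(-253/(342 + 1276)) = 0*(-253/1618) = 0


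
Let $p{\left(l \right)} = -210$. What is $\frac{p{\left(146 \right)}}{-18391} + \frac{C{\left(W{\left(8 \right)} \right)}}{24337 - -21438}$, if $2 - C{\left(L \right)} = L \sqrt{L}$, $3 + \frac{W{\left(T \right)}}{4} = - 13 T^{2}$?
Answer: $\frac{9649532}{841848025} + \frac{1336 i \sqrt{835}}{9155} \approx 0.011462 + 4.2169 i$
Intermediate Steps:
$W{\left(T \right)} = -12 - 52 T^{2}$ ($W{\left(T \right)} = -12 + 4 \left(- 13 T^{2}\right) = -12 - 52 T^{2}$)
$C{\left(L \right)} = 2 - L^{\frac{3}{2}}$ ($C{\left(L \right)} = 2 - L \sqrt{L} = 2 - L^{\frac{3}{2}}$)
$\frac{p{\left(146 \right)}}{-18391} + \frac{C{\left(W{\left(8 \right)} \right)}}{24337 - -21438} = - \frac{210}{-18391} + \frac{2 - \left(-12 - 52 \cdot 8^{2}\right)^{\frac{3}{2}}}{24337 - -21438} = \left(-210\right) \left(- \frac{1}{18391}\right) + \frac{2 - \left(-12 - 3328\right)^{\frac{3}{2}}}{24337 + 21438} = \frac{210}{18391} + \frac{2 - \left(-12 - 3328\right)^{\frac{3}{2}}}{45775} = \frac{210}{18391} + \left(2 - \left(-3340\right)^{\frac{3}{2}}\right) \frac{1}{45775} = \frac{210}{18391} + \left(2 - - 6680 i \sqrt{835}\right) \frac{1}{45775} = \frac{210}{18391} + \left(2 + 6680 i \sqrt{835}\right) \frac{1}{45775} = \frac{210}{18391} + \left(\frac{2}{45775} + \frac{1336 i \sqrt{835}}{9155}\right) = \frac{9649532}{841848025} + \frac{1336 i \sqrt{835}}{9155}$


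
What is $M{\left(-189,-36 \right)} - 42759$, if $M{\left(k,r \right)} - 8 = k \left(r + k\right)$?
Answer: $-226$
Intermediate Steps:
$M{\left(k,r \right)} = 8 + k \left(k + r\right)$ ($M{\left(k,r \right)} = 8 + k \left(r + k\right) = 8 + k \left(k + r\right)$)
$M{\left(-189,-36 \right)} - 42759 = \left(8 + \left(-189\right)^{2} - -6804\right) - 42759 = \left(8 + 35721 + 6804\right) - 42759 = 42533 - 42759 = -226$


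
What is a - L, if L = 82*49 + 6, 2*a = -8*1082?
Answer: -8352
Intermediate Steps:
a = -4328 (a = (-8*1082)/2 = (½)*(-8656) = -4328)
L = 4024 (L = 4018 + 6 = 4024)
a - L = -4328 - 1*4024 = -4328 - 4024 = -8352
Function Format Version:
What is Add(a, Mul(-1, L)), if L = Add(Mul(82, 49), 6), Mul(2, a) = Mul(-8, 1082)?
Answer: -8352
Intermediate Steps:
a = -4328 (a = Mul(Rational(1, 2), Mul(-8, 1082)) = Mul(Rational(1, 2), -8656) = -4328)
L = 4024 (L = Add(4018, 6) = 4024)
Add(a, Mul(-1, L)) = Add(-4328, Mul(-1, 4024)) = Add(-4328, -4024) = -8352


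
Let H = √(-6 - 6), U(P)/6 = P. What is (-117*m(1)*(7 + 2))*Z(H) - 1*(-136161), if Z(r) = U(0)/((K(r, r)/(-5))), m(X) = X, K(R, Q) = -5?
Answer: 136161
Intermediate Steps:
U(P) = 6*P
H = 2*I*√3 (H = √(-12) = 2*I*√3 ≈ 3.4641*I)
Z(r) = 0 (Z(r) = (6*0)/((-5/(-5))) = 0/((-5*(-⅕))) = 0/1 = 0*1 = 0)
(-117*m(1)*(7 + 2))*Z(H) - 1*(-136161) = -117*(7 + 2)*0 - 1*(-136161) = -117*9*0 + 136161 = -1053*0 + 136161 = 0 + 136161 = 136161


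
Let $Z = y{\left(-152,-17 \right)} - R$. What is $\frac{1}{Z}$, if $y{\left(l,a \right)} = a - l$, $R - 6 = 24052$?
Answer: $- \frac{1}{23923} \approx -4.1801 \cdot 10^{-5}$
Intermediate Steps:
$R = 24058$ ($R = 6 + 24052 = 24058$)
$Z = -23923$ ($Z = \left(-17 - -152\right) - 24058 = \left(-17 + 152\right) - 24058 = 135 - 24058 = -23923$)
$\frac{1}{Z} = \frac{1}{-23923} = - \frac{1}{23923}$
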